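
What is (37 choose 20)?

C(37,20) = C(37,17) by symmetry.
C(37,17) = (37·36·35·34·33·32·31·30·29·28·27·26·25·24·23·22·21) / 17! = 5657339689378493276160000 / 355687428096000 = 15905368710.

15905368710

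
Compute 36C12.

C(36,12) = (36·35·34·33·32·31·30·29·28·27·26·25) / 12! = 599555620984320000 / 479001600 = 1251677700.

1251677700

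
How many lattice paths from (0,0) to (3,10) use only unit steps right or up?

286

Each path is a sequence of 13 steps with 3 rights: C(13,3) = 286.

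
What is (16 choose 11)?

4368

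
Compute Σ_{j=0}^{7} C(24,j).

1 + 24 + 276 + 2024 + 10626 + 42504 + 134596 + 346104 = 536155.

536155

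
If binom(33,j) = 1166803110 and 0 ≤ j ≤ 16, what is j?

16

C(33,j) increases on 0 ≤ j ≤ 16. C(33,15) = 1037158320 and C(33,16) = 1166803110, so j = 16.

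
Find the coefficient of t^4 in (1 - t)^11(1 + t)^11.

55

Coefficient of t^4 = Σ_{j} C(11,j)·(-1)^j·C(11,4-j)·1^(4-j) for j from 0 to 4.
= 330 + (-1815) + 3025 + (-1815) + 330 = 55.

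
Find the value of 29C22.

C(29,22) = C(29,7) by symmetry.
C(29,7) = (29·28·27·26·25·24·23) / 7! = 7866331200 / 5040 = 1560780.

1560780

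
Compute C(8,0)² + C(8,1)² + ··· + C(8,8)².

12870

Σ C(8,k)² is the coefficient of x^8 in (1+x)^8(1+x)^8 = (1+x)^16, i.e. C(16,8) = 12870.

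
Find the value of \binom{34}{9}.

52451256

C(34,9) = (34·33·32·31·30·29·28·27·26) / 9! = 19033511777280 / 362880 = 52451256.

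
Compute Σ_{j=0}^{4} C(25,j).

15276

1 + 25 + 300 + 2300 + 12650 = 15276.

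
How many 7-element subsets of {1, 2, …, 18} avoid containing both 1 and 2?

All 7-subsets: C(18,7) = 31824. Those containing both fixed elements: C(16,5) = 4368.
31824 − 4368 = 27456.

27456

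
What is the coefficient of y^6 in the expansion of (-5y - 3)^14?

307854421875

The general term is C(14,j)·(-5y)^j·(-3)^(14-j); the y^6 term has j = 6.
C(14,6) = 3003.
Coefficient = C(14,6) · (-5)^6 · (-3)^8 = 3003 · 15625 · 6561 = 307854421875.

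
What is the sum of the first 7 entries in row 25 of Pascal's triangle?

245506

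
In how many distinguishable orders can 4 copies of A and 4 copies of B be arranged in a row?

Choose positions for the A's: C(8,4) = 70.

70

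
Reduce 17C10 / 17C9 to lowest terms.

4/5

C(n,k+1)/C(n,k) = (n−k)/(k+1) = (17−9)/(9+1) = 8/10 = 4/5.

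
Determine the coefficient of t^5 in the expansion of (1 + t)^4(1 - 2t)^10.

Coefficient of t^5 = Σ_{j} C(4,j)·1^j·C(10,5-j)·(-2)^(5-j) for j from 0 to 4.
= (-8064) + 13440 + (-5760) + 720 + (-20) = 316.

316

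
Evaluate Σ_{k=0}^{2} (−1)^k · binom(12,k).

The partial alternating sum Σ_{k=0}^{2} (−1)^k C(12,k) = (−1)^2 C(11,2) = 55.

55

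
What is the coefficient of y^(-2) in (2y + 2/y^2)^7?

4480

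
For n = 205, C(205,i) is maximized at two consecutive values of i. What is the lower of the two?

For odd n = 205, C(205,i) peaks at i = (n−1)/2 and (n+1)/2; the lower is 102.

102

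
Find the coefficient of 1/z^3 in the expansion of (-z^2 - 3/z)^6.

General term: C(6,j)·(-z^2)^j·(-3/z)^(6-j), with z-exponent 2j − 1(6−j) = 3j − 6.
Set 3j − 6 = -3: j = 1.
C(6,1) = 6; (-1)^1 = -1; (-3)^5 = -243.
Coefficient = 6 · (-1) · (-243) = 1458.

1458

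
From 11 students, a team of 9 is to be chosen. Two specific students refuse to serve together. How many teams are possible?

19

All 9-subsets: C(11,9) = 55. Those containing both fixed elements: C(9,7) = 36.
55 − 36 = 19.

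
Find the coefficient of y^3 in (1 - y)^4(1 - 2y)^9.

-1360

Coefficient of y^3 = Σ_{j} C(4,j)·(-1)^j·C(9,3-j)·(-2)^(3-j) for j from 0 to 3.
= (-672) + (-576) + (-108) + (-4) = -1360.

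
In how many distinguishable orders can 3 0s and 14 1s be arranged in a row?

680

Choose positions for the 0s: C(17,3) = 680.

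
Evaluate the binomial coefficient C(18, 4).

3060

C(18,4) = (18·17·16·15) / 4! = 73440 / 24 = 3060.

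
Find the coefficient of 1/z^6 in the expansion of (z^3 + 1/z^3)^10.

General term: C(10,j)·(z^3)^j·(1/z^3)^(10-j), with z-exponent 3j − 3(10−j) = 6j − 30.
Set 6j − 30 = -6: j = 4.
C(10,4) = 210; 1^4 = 1; 1^6 = 1.
Coefficient = 210 · 1 · 1 = 210.

210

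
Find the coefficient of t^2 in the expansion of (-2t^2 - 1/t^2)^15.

General term: C(15,j)·(-2t^2)^j·(-1/t^2)^(15-j), with t-exponent 2j − 2(15−j) = 4j − 30.
Set 4j − 30 = 2: j = 8.
C(15,8) = 6435; (-2)^8 = 256; (-1)^7 = -1.
Coefficient = 6435 · 256 · (-1) = -1647360.

-1647360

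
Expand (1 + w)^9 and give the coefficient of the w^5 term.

The general term is C(9,j)·(1)^j·(w)^(9-j); the w^5 term has j = 4.
C(9,4) = 126.
Coefficient = C(9,4) = 126.

126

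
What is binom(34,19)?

1855967520

C(34,19) = C(34,15) by symmetry.
C(34,15) = (34·33·32·31·30·29·28·27·26·25·24·23·22·21·20) / 15! = 2427001153744527360000 / 1307674368000 = 1855967520.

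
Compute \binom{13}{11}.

C(13,11) = C(13,2) by symmetry.
C(13,2) = (13·12) / 2! = 156 / 2 = 78.

78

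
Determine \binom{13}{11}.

78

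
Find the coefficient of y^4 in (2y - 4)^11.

-86507520

The general term is C(11,j)·(2y)^j·(-4)^(11-j); the y^4 term has j = 4.
C(11,4) = 330.
Coefficient = C(11,4) · 2^4 · (-4)^7 = 330 · 16 · (-16384) = -86507520.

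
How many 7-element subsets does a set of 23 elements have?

245157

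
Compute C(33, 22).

193536720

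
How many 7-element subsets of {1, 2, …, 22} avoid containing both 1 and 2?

All 7-subsets: C(22,7) = 170544. Those containing both fixed elements: C(20,5) = 15504.
170544 − 15504 = 155040.

155040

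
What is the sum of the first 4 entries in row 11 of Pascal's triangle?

232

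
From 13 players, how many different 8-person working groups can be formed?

1287

This is C(13,8) = 1287.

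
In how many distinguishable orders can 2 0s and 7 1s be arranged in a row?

Choose positions for the 0s: C(9,2) = 36.

36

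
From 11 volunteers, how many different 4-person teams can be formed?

This is C(11,4) = 330.

330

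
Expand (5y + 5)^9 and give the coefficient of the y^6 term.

164062500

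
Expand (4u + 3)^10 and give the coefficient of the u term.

787320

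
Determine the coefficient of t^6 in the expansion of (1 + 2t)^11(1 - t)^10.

Coefficient of t^6 = Σ_{j} C(11,j)·2^j·C(10,6-j)·(-1)^(6-j) for j from 0 to 6.
= 210 + (-5544) + 46200 + (-158400) + 237600 + (-147840) + 29568 = 1794.

1794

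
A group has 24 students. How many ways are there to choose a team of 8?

735471

This is C(24,8) = 735471.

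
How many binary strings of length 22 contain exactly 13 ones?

497420

Choose the 13 positions: C(22,13) = 497420.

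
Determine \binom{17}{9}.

C(17,9) = C(17,8) by symmetry.
C(17,8) = (17·16·15·14·13·12·11·10) / 8! = 980179200 / 40320 = 24310.

24310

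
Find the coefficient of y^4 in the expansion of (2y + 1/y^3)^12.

67584

General term: C(12,j)·(2y)^j·(1/y^3)^(12-j), with y-exponent 1j − 3(12−j) = 4j − 36.
Set 4j − 36 = 4: j = 10.
C(12,10) = 66; 2^10 = 1024; 1^2 = 1.
Coefficient = 66 · 1024 · 1 = 67584.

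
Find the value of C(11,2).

C(11,2) = (11·10) / 2! = 110 / 2 = 55.

55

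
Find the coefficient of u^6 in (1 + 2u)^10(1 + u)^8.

239540

Coefficient of u^6 = Σ_{j} C(10,j)·2^j·C(8,6-j)·1^(6-j) for j from 0 to 6.
= 28 + 1120 + 12600 + 53760 + 94080 + 64512 + 13440 = 239540.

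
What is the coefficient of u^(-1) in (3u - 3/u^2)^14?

General term: C(14,j)·(3u)^j·(-3/u^2)^(14-j), with u-exponent 1j − 2(14−j) = 3j − 28.
Set 3j − 28 = -1: j = 9.
C(14,9) = 2002; 3^9 = 19683; (-3)^5 = -243.
Coefficient = 2002 · 19683 · (-243) = -9575503938.

-9575503938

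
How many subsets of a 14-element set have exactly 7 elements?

3432

Choose the 7 positions: C(14,7) = 3432.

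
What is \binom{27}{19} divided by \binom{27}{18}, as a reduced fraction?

C(n,k+1)/C(n,k) = (n−k)/(k+1) = (27−18)/(18+1) = 9/19.

9/19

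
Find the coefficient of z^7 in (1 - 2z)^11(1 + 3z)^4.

Coefficient of z^7 = Σ_{j} C(11,j)·(-2)^j·C(4,7-j)·3^(7-j) for j from 3 to 7.
= (-106920) + 570240 + (-798336) + 354816 + (-42240) = -22440.

-22440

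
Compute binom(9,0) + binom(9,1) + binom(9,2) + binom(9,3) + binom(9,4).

256

1 + 9 + 36 + 84 + 126 = 256.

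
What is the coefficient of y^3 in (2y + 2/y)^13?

General term: C(13,j)·(2y)^j·(2/y)^(13-j), with y-exponent 1j − 1(13−j) = 2j − 13.
Set 2j − 13 = 3: j = 8.
C(13,8) = 1287; 2^8 = 256; 2^5 = 32.
Coefficient = 1287 · 256 · 32 = 10543104.

10543104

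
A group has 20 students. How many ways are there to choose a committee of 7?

This is C(20,7) = 77520.

77520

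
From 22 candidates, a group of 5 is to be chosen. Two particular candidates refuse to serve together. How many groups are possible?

All 5-subsets: C(22,5) = 26334. Those containing both fixed elements: C(20,3) = 1140.
26334 − 1140 = 25194.

25194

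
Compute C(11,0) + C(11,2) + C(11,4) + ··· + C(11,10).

1024

Even-j terms of row 11 sum to 2^10 = 1024.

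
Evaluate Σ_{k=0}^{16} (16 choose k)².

Σ C(16,k)² is the coefficient of x^16 in (1+x)^16(1+x)^16 = (1+x)^32, i.e. C(32,16) = 601080390.

601080390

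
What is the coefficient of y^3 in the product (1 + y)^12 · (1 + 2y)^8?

3068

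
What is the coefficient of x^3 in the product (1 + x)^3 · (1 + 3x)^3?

Coefficient of x^3 = Σ_{j} C(3,j)·1^j·C(3,3-j)·3^(3-j) for j from 0 to 3.
= 27 + 81 + 27 + 1 = 136.

136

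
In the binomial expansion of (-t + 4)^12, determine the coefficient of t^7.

-811008

The general term is C(12,j)·(-t)^j·(4)^(12-j); the t^7 term has j = 7.
C(12,7) = 792.
Coefficient = C(12,7) · (-1)^7 · 4^5 = 792 · (-1) · 1024 = -811008.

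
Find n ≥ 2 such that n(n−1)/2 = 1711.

n(n−1)/2 = 1711 ⇒ n(n−1) = 3422. Since 59·58 = 3422, n = 59.

59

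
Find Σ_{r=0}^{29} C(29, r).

536870912

The entries of row 29 sum to 2^29 = 536870912.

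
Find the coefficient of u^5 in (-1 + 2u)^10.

The general term is C(10,j)·(-1)^j·(2u)^(10-j); the u^5 term has j = 5.
C(10,5) = 252.
Coefficient = C(10,5) · (-1)^5 · 2^5 = 252 · (-1) · 32 = -8064.

-8064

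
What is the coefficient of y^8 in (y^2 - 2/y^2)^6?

-12

General term: C(6,j)·(y^2)^j·(-2/y^2)^(6-j), with y-exponent 2j − 2(6−j) = 4j − 12.
Set 4j − 12 = 8: j = 5.
C(6,5) = 6; 1^5 = 1; (-2)^1 = -2.
Coefficient = 6 · 1 · (-2) = -12.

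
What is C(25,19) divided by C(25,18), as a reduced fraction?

7/19

C(n,k+1)/C(n,k) = (n−k)/(k+1) = (25−18)/(18+1) = 7/19.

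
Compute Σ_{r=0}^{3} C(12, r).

299

1 + 12 + 66 + 220 = 299.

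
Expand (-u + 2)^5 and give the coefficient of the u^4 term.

10

The general term is C(5,j)·(-u)^j·(2)^(5-j); the u^4 term has j = 4.
C(5,4) = 5.
Coefficient = C(5,4) · 2^1 = 5 · 2 = 10.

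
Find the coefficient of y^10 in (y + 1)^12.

66

The general term is C(12,j)·(y)^j·(1)^(12-j); the y^10 term has j = 10.
C(12,10) = 66.
Coefficient = C(12,10) = 66.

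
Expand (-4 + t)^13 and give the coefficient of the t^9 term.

183040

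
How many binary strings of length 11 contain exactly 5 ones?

462

Choose the 5 positions: C(11,5) = 462.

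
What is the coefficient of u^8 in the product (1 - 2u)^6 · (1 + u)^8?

Coefficient of u^8 = Σ_{j} C(6,j)·(-2)^j·C(8,8-j)·1^(8-j) for j from 0 to 6.
= 1 + (-96) + 1680 + (-8960) + 16800 + (-10752) + 1792 = 465.

465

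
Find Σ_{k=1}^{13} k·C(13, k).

53248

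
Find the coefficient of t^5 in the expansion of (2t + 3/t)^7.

General term: C(7,j)·(2t)^j·(3/t)^(7-j), with t-exponent 1j − 1(7−j) = 2j − 7.
Set 2j − 7 = 5: j = 6.
C(7,6) = 7; 2^6 = 64; 3^1 = 3.
Coefficient = 7 · 64 · 3 = 1344.

1344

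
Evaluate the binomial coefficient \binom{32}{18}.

471435600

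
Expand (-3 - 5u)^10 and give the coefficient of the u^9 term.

The general term is C(10,j)·(-3)^j·(-5u)^(10-j); the u^9 term has j = 1.
C(10,1) = 10.
Coefficient = C(10,1) · (-3)^1 · (-5)^9 = 10 · (-3) · (-1953125) = 58593750.

58593750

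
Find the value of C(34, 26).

18156204

C(34,26) = C(34,8) by symmetry.
C(34,8) = (34·33·32·31·30·29·28·27) / 8! = 732058145280 / 40320 = 18156204.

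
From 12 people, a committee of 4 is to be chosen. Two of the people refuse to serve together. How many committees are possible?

450

All 4-subsets: C(12,4) = 495. Those containing both fixed elements: C(10,2) = 45.
495 − 45 = 450.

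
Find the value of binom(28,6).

C(28,6) = (28·27·26·25·24·23) / 6! = 271252800 / 720 = 376740.

376740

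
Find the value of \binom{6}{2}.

15

C(6,2) = (6·5) / 2! = 30 / 2 = 15.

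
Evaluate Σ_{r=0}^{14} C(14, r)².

40116600

Σ C(14,r)² is the coefficient of x^14 in (1+x)^14(1+x)^14 = (1+x)^28, i.e. C(28,14) = 40116600.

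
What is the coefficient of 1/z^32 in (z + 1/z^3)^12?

12

General term: C(12,j)·(z)^j·(1/z^3)^(12-j), with z-exponent 1j − 3(12−j) = 4j − 36.
Set 4j − 36 = -32: j = 1.
C(12,1) = 12; 1^1 = 1; 1^11 = 1.
Coefficient = 12 · 1 · 1 = 12.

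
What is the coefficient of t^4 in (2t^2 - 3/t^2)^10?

1088640

General term: C(10,j)·(2t^2)^j·(-3/t^2)^(10-j), with t-exponent 2j − 2(10−j) = 4j − 20.
Set 4j − 20 = 4: j = 6.
C(10,6) = 210; 2^6 = 64; (-3)^4 = 81.
Coefficient = 210 · 64 · 81 = 1088640.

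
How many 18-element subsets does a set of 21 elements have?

1330

C(21,18) = C(21,3) by symmetry.
C(21,3) = (21·20·19) / 3! = 7980 / 6 = 1330.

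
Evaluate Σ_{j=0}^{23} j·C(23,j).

Since j·C(23,j) = 23·C(22,j−1), the sum is 23·2^22 = 23·4194304 = 96468992.

96468992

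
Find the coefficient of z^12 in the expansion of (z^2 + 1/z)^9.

36

General term: C(9,j)·(z^2)^j·(1/z)^(9-j), with z-exponent 2j − 1(9−j) = 3j − 9.
Set 3j − 9 = 12: j = 7.
C(9,7) = 36; 1^7 = 1; 1^2 = 1.
Coefficient = 36 · 1 · 1 = 36.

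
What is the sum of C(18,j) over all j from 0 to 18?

262144

Setting x = 1 in (1+x)^18 gives Σ C(18,j) = 2^18 = 262144.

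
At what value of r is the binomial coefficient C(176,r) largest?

C(176,r) is maximized at r = 176/2 = 88.

88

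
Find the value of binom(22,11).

C(22,11) = (22·21·20·19·18·17·16·15·14·13·12) / 11! = 28158588057600 / 39916800 = 705432.

705432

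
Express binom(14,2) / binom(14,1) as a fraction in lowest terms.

13/2

C(n,k+1)/C(n,k) = (n−k)/(k+1) = (14−1)/(1+1) = 13/2.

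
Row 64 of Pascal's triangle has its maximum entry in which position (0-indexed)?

32

C(64,i) is maximized at i = 64/2 = 32.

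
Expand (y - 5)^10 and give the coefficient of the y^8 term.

1125

The general term is C(10,j)·(y)^j·(-5)^(10-j); the y^8 term has j = 8.
C(10,8) = 45.
Coefficient = C(10,8) · (-5)^2 = 45 · 25 = 1125.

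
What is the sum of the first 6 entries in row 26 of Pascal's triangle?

1 + 26 + 325 + 2600 + 14950 + 65780 = 83682.

83682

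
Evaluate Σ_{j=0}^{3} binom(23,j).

2048

1 + 23 + 253 + 1771 = 2048.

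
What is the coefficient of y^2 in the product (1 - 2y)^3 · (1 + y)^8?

-8

Coefficient of y^2 = Σ_{j} C(3,j)·(-2)^j·C(8,2-j)·1^(2-j) for j from 0 to 2.
= 28 + (-48) + 12 = -8.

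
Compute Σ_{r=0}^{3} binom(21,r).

1 + 21 + 210 + 1330 = 1562.

1562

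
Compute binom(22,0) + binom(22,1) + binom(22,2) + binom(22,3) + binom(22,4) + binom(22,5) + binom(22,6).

110056

1 + 22 + 231 + 1540 + 7315 + 26334 + 74613 = 110056.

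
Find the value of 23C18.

C(23,18) = C(23,5) by symmetry.
C(23,5) = (23·22·21·20·19) / 5! = 4037880 / 120 = 33649.

33649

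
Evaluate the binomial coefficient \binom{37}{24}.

3562467300

C(37,24) = C(37,13) by symmetry.
C(37,13) = (37·36·35·34·33·32·31·30·29·28·27·26·25) / 13! = 22183557976419840000 / 6227020800 = 3562467300.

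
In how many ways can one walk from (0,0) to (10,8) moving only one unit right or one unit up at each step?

Each path is a sequence of 18 steps with 10 rights: C(18,10) = 43758.

43758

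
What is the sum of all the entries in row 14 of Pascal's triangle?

Setting x = 1 in (1+x)^14 gives Σ C(14,r) = 2^14 = 16384.

16384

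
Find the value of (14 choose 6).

C(14,6) = (14·13·12·11·10·9) / 6! = 2162160 / 720 = 3003.

3003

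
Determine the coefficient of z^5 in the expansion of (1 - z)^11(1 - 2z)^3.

-4862

Coefficient of z^5 = Σ_{j} C(11,j)·(-1)^j·C(3,5-j)·(-2)^(5-j) for j from 2 to 5.
= (-440) + (-1980) + (-1980) + (-462) = -4862.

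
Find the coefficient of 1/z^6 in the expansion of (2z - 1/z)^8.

General term: C(8,j)·(2z)^j·(-1/z)^(8-j), with z-exponent 1j − 1(8−j) = 2j − 8.
Set 2j − 8 = -6: j = 1.
C(8,1) = 8; 2^1 = 2; (-1)^7 = -1.
Coefficient = 8 · 2 · (-1) = -16.

-16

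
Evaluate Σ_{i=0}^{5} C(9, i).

1 + 9 + 36 + 84 + 126 + 126 = 382.

382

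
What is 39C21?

C(39,21) = C(39,18) by symmetry.
C(39,18) = (39·38·37·36·35·34·33·32·31·30·29·28·27·26·25·24·23·22) / 18! = 399246543793282239774720000 / 6402373705728000 = 62359143990.

62359143990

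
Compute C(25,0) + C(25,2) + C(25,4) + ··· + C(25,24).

Even-j terms of row 25 sum to 2^24 = 16777216.

16777216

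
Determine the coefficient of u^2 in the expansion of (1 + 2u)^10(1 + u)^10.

425

Coefficient of u^2 = Σ_{j} C(10,j)·2^j·C(10,2-j)·1^(2-j) for j from 0 to 2.
= 45 + 200 + 180 = 425.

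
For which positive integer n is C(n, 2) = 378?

n(n−1)/2 = 378 ⇒ n(n−1) = 756. Since 28·27 = 756, n = 28.

28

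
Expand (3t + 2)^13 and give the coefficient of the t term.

159744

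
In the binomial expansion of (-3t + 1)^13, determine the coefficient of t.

The general term is C(13,j)·(-3t)^j·(1)^(13-j); the t^1 term has j = 1.
C(13,1) = 13.
Coefficient = C(13,1) · (-3)^1 = 13 · (-3) = -39.

-39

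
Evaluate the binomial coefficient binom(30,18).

86493225

C(30,18) = C(30,12) by symmetry.
C(30,12) = (30·29·28·27·26·25·24·23·22·21·20·19) / 12! = 41430393164160000 / 479001600 = 86493225.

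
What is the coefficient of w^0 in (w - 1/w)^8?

70

General term: C(8,j)·(w)^j·(-1/w)^(8-j), with w-exponent 1j − 1(8−j) = 2j − 8.
Set 2j − 8 = 0: j = 4.
C(8,4) = 70; 1^4 = 1; (-1)^4 = 1.
Coefficient = 70 · 1 · 1 = 70.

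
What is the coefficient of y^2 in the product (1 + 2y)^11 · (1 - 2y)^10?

-40

Coefficient of y^2 = Σ_{j} C(11,j)·2^j·C(10,2-j)·(-2)^(2-j) for j from 0 to 2.
= 180 + (-440) + 220 = -40.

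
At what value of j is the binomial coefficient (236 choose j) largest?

118

C(236,j) is maximized at j = 236/2 = 118.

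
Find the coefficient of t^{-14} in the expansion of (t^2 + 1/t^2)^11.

55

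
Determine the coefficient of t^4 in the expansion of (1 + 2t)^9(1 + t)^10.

17586

Coefficient of t^4 = Σ_{j} C(9,j)·2^j·C(10,4-j)·1^(4-j) for j from 0 to 4.
= 210 + 2160 + 6480 + 6720 + 2016 = 17586.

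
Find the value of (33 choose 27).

C(33,27) = C(33,6) by symmetry.
C(33,6) = (33·32·31·30·29·28) / 6! = 797448960 / 720 = 1107568.

1107568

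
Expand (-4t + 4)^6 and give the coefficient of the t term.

The general term is C(6,j)·(-4t)^j·(4)^(6-j); the t^1 term has j = 1.
C(6,1) = 6.
Coefficient = C(6,1) · (-4)^1 · 4^5 = 6 · (-4) · 1024 = -24576.

-24576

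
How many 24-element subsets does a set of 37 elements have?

3562467300

C(37,24) = C(37,13) by symmetry.
C(37,13) = (37·36·35·34·33·32·31·30·29·28·27·26·25) / 13! = 22183557976419840000 / 6227020800 = 3562467300.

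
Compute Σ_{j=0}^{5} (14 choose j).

3473

1 + 14 + 91 + 364 + 1001 + 2002 = 3473.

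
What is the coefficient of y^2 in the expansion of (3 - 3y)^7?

The general term is C(7,j)·(3)^j·(-3y)^(7-j); the y^2 term has j = 5.
C(7,5) = 21.
Coefficient = C(7,5) · 3^5 · (-3)^2 = 21 · 243 · 9 = 45927.

45927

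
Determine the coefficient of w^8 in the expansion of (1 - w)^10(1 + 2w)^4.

-579

Coefficient of w^8 = Σ_{j} C(10,j)·(-1)^j·C(4,8-j)·2^(8-j) for j from 4 to 8.
= 3360 + (-8064) + 5040 + (-960) + 45 = -579.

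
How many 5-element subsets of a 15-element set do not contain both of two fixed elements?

All 5-subsets: C(15,5) = 3003. Those containing both fixed elements: C(13,3) = 286.
3003 − 286 = 2717.

2717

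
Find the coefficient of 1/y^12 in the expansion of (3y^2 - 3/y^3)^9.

1653372

General term: C(9,j)·(3y^2)^j·(-3/y^3)^(9-j), with y-exponent 2j − 3(9−j) = 5j − 27.
Set 5j − 27 = -12: j = 3.
C(9,3) = 84; 3^3 = 27; (-3)^6 = 729.
Coefficient = 84 · 27 · 729 = 1653372.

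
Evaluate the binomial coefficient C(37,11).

854992152

C(37,11) = (37·36·35·34·33·32·31·30·29·28·27) / 11! = 34128550732953600 / 39916800 = 854992152.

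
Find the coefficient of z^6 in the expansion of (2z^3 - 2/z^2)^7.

General term: C(7,j)·(2z^3)^j·(-2/z^2)^(7-j), with z-exponent 3j − 2(7−j) = 5j − 14.
Set 5j − 14 = 6: j = 4.
C(7,4) = 35; 2^4 = 16; (-2)^3 = -8.
Coefficient = 35 · 16 · (-8) = -4480.

-4480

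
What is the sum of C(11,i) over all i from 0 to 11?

The entries of row 11 sum to 2^11 = 2048.

2048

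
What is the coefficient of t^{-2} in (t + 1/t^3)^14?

1001

General term: C(14,j)·(t)^j·(1/t^3)^(14-j), with t-exponent 1j − 3(14−j) = 4j − 42.
Set 4j − 42 = -2: j = 10.
C(14,10) = 1001; 1^10 = 1; 1^4 = 1.
Coefficient = 1001 · 1 · 1 = 1001.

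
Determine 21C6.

C(21,6) = (21·20·19·18·17·16) / 6! = 39070080 / 720 = 54264.

54264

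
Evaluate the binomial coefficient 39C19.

C(39,19) = (39·38·37·36·35·34·33·32·31·30·29·28·27·26·25·24·23·22·21) / 19! = 8384177419658927035269120000 / 121645100408832000 = 68923264410.

68923264410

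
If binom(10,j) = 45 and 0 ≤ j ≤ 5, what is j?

C(10,j) increases on 0 ≤ j ≤ 5. C(10,1) = 10 and C(10,2) = 45, so j = 2.

2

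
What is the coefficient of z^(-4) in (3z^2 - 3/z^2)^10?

General term: C(10,j)·(3z^2)^j·(-3/z^2)^(10-j), with z-exponent 2j − 2(10−j) = 4j − 20.
Set 4j − 20 = -4: j = 4.
C(10,4) = 210; 3^4 = 81; (-3)^6 = 729.
Coefficient = 210 · 81 · 729 = 12400290.

12400290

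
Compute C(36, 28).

C(36,28) = C(36,8) by symmetry.
C(36,8) = (36·35·34·33·32·31·30·29) / 8! = 1220096908800 / 40320 = 30260340.

30260340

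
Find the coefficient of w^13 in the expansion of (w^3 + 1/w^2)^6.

General term: C(6,j)·(w^3)^j·(1/w^2)^(6-j), with w-exponent 3j − 2(6−j) = 5j − 12.
Set 5j − 12 = 13: j = 5.
C(6,5) = 6; 1^5 = 1; 1^1 = 1.
Coefficient = 6 · 1 · 1 = 6.

6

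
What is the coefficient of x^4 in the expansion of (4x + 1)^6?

The general term is C(6,j)·(4x)^j·(1)^(6-j); the x^4 term has j = 4.
C(6,4) = 15.
Coefficient = C(6,4) · 4^4 = 15 · 256 = 3840.

3840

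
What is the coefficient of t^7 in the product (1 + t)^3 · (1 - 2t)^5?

-16

Coefficient of t^7 = Σ_{j} C(3,j)·1^j·C(5,7-j)·(-2)^(7-j) for j from 2 to 3.
= (-96) + 80 = -16.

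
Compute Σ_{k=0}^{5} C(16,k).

1 + 16 + 120 + 560 + 1820 + 4368 = 6885.

6885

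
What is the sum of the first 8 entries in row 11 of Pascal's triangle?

1816

1 + 11 + 55 + 165 + 330 + 462 + 462 + 330 = 1816.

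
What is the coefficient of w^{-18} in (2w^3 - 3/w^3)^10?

1180980

General term: C(10,j)·(2w^3)^j·(-3/w^3)^(10-j), with w-exponent 3j − 3(10−j) = 6j − 30.
Set 6j − 30 = -18: j = 2.
C(10,2) = 45; 2^2 = 4; (-3)^8 = 6561.
Coefficient = 45 · 4 · 6561 = 1180980.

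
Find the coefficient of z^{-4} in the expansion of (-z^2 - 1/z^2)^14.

3003

General term: C(14,j)·(-z^2)^j·(-1/z^2)^(14-j), with z-exponent 2j − 2(14−j) = 4j − 28.
Set 4j − 28 = -4: j = 6.
C(14,6) = 3003; (-1)^6 = 1; (-1)^8 = 1.
Coefficient = 3003 · 1 · 1 = 3003.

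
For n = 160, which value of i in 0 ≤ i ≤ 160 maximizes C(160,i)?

C(160,i) is maximized at i = 160/2 = 80.

80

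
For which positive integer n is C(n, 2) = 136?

n(n−1)/2 = 136 ⇒ n(n−1) = 272. Since 17·16 = 272, n = 17.

17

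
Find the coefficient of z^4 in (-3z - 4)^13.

-15182069760

The general term is C(13,j)·(-3z)^j·(-4)^(13-j); the z^4 term has j = 4.
C(13,4) = 715.
Coefficient = C(13,4) · (-3)^4 · (-4)^9 = 715 · 81 · (-262144) = -15182069760.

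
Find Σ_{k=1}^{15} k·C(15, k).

245760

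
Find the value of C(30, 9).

C(30,9) = (30·29·28·27·26·25·24·23·22) / 9! = 5191778592000 / 362880 = 14307150.

14307150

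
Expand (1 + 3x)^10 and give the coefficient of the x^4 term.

The general term is C(10,j)·(1)^j·(3x)^(10-j); the x^4 term has j = 6.
C(10,6) = 210.
Coefficient = C(10,6) · 3^4 = 210 · 81 = 17010.

17010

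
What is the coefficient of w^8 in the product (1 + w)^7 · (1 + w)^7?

Coefficient of w^8 = Σ_{j} C(7,j)·C(7,8-j) for j from 1 to 7.
= 7 + 147 + 735 + 1225 + 735 + 147 + 7 = 3003.

3003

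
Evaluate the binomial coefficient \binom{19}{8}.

75582

C(19,8) = (19·18·17·16·15·14·13·12) / 8! = 3047466240 / 40320 = 75582.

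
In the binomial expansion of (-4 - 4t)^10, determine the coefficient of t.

The general term is C(10,j)·(-4)^j·(-4t)^(10-j); the t^1 term has j = 9.
C(10,9) = 10.
Coefficient = C(10,9) · (-4)^9 · (-4)^1 = 10 · (-262144) · (-4) = 10485760.

10485760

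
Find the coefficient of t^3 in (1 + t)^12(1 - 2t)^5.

-40

Coefficient of t^3 = Σ_{j} C(12,j)·1^j·C(5,3-j)·(-2)^(3-j) for j from 0 to 3.
= (-80) + 480 + (-660) + 220 = -40.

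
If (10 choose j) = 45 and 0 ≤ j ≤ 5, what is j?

C(10,j) increases on 0 ≤ j ≤ 5. C(10,1) = 10 and C(10,2) = 45, so j = 2.

2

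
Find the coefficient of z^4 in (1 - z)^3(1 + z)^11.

-11

Coefficient of z^4 = Σ_{j} C(3,j)·(-1)^j·C(11,4-j)·1^(4-j) for j from 0 to 3.
= 330 + (-495) + 165 + (-11) = -11.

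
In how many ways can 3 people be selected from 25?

This is C(25,3) = 2300.

2300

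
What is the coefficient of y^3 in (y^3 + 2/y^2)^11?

29568

General term: C(11,j)·(y^3)^j·(2/y^2)^(11-j), with y-exponent 3j − 2(11−j) = 5j − 22.
Set 5j − 22 = 3: j = 5.
C(11,5) = 462; 1^5 = 1; 2^6 = 64.
Coefficient = 462 · 1 · 64 = 29568.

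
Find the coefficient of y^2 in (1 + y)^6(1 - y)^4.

Coefficient of y^2 = Σ_{j} C(6,j)·1^j·C(4,2-j)·(-1)^(2-j) for j from 0 to 2.
= 6 + (-24) + 15 = -3.

-3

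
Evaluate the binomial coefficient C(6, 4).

15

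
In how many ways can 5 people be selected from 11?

462

This is C(11,5) = 462.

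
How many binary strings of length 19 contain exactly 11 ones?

75582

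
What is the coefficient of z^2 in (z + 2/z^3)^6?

12

General term: C(6,j)·(z)^j·(2/z^3)^(6-j), with z-exponent 1j − 3(6−j) = 4j − 18.
Set 4j − 18 = 2: j = 5.
C(6,5) = 6; 1^5 = 1; 2^1 = 2.
Coefficient = 6 · 1 · 2 = 12.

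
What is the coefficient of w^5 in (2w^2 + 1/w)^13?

General term: C(13,j)·(2w^2)^j·(1/w)^(13-j), with w-exponent 2j − 1(13−j) = 3j − 13.
Set 3j − 13 = 5: j = 6.
C(13,6) = 1716; 2^6 = 64; 1^7 = 1.
Coefficient = 1716 · 64 · 1 = 109824.

109824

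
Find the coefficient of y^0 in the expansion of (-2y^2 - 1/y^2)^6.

General term: C(6,j)·(-2y^2)^j·(-1/y^2)^(6-j), with y-exponent 2j − 2(6−j) = 4j − 12.
Set 4j − 12 = 0: j = 3.
C(6,3) = 20; (-2)^3 = -8; (-1)^3 = -1.
Coefficient = 20 · (-8) · (-1) = 160.

160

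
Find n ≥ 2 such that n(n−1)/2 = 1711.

59

n(n−1)/2 = 1711 ⇒ n(n−1) = 3422. Since 59·58 = 3422, n = 59.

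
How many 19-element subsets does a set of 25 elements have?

177100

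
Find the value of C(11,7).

330

C(11,7) = C(11,4) by symmetry.
C(11,4) = (11·10·9·8) / 4! = 7920 / 24 = 330.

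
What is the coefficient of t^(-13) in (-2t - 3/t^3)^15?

General term: C(15,j)·(-2t)^j·(-3/t^3)^(15-j), with t-exponent 1j − 3(15−j) = 4j − 45.
Set 4j − 45 = -13: j = 8.
C(15,8) = 6435; (-2)^8 = 256; (-3)^7 = -2187.
Coefficient = 6435 · 256 · (-2187) = -3602776320.

-3602776320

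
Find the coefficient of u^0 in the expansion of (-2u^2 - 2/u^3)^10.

General term: C(10,j)·(-2u^2)^j·(-2/u^3)^(10-j), with u-exponent 2j − 3(10−j) = 5j − 30.
Set 5j − 30 = 0: j = 6.
C(10,6) = 210; (-2)^6 = 64; (-2)^4 = 16.
Coefficient = 210 · 64 · 16 = 215040.

215040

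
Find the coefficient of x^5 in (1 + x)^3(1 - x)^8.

14

Coefficient of x^5 = Σ_{j} C(3,j)·1^j·C(8,5-j)·(-1)^(5-j) for j from 0 to 3.
= (-56) + 210 + (-168) + 28 = 14.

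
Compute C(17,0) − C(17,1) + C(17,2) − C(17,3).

-560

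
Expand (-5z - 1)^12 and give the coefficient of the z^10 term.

The general term is C(12,j)·(-5z)^j·(-1)^(12-j); the z^10 term has j = 10.
C(12,10) = 66.
Coefficient = C(12,10) · (-5)^10 = 66 · 9765625 = 644531250.

644531250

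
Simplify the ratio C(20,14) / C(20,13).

1/2

C(n,k+1)/C(n,k) = (n−k)/(k+1) = (20−13)/(13+1) = 7/14 = 1/2.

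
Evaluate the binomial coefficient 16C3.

C(16,3) = (16·15·14) / 3! = 3360 / 6 = 560.

560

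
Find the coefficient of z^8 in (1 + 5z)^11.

The general term is C(11,j)·(1)^j·(5z)^(11-j); the z^8 term has j = 3.
C(11,3) = 165.
Coefficient = C(11,3) · 5^8 = 165 · 390625 = 64453125.

64453125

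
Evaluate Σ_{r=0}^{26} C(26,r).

67108864

The entries of row 26 sum to 2^26 = 67108864.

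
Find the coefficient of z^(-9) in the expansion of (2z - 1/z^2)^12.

-25344

General term: C(12,j)·(2z)^j·(-1/z^2)^(12-j), with z-exponent 1j − 2(12−j) = 3j − 24.
Set 3j − 24 = -9: j = 5.
C(12,5) = 792; 2^5 = 32; (-1)^7 = -1.
Coefficient = 792 · 32 · (-1) = -25344.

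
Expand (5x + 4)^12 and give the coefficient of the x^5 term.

40550400000

The general term is C(12,j)·(5x)^j·(4)^(12-j); the x^5 term has j = 5.
C(12,5) = 792.
Coefficient = C(12,5) · 5^5 · 4^7 = 792 · 3125 · 16384 = 40550400000.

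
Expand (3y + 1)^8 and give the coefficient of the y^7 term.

17496

The general term is C(8,j)·(3y)^j·(1)^(8-j); the y^7 term has j = 7.
C(8,7) = 8.
Coefficient = C(8,7) · 3^7 = 8 · 2187 = 17496.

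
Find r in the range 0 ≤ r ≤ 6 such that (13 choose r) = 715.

4

C(13,r) increases on 0 ≤ r ≤ 6. C(13,3) = 286 and C(13,4) = 715, so r = 4.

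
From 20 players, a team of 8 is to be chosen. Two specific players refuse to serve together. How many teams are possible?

107406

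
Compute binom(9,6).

84

C(9,6) = C(9,3) by symmetry.
C(9,3) = (9·8·7) / 3! = 504 / 6 = 84.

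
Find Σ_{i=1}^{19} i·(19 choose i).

4980736

Since i·C(19,i) = 19·C(18,i−1), the sum is 19·2^18 = 19·262144 = 4980736.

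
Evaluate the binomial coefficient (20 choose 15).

C(20,15) = C(20,5) by symmetry.
C(20,5) = (20·19·18·17·16) / 5! = 1860480 / 120 = 15504.

15504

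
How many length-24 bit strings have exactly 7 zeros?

Choose the 7 positions: C(24,7) = 346104.

346104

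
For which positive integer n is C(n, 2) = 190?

n(n−1)/2 = 190 ⇒ n(n−1) = 380. Since 20·19 = 380, n = 20.

20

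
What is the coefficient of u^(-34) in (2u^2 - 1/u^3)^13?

General term: C(13,j)·(2u^2)^j·(-1/u^3)^(13-j), with u-exponent 2j − 3(13−j) = 5j − 39.
Set 5j − 39 = -34: j = 1.
C(13,1) = 13; 2^1 = 2; (-1)^12 = 1.
Coefficient = 13 · 2 · 1 = 26.

26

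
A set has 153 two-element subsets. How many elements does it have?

n(n−1)/2 = 153 ⇒ n(n−1) = 306. Since 18·17 = 306, n = 18.

18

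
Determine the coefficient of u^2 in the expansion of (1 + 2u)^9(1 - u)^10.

9

Coefficient of u^2 = Σ_{j} C(9,j)·2^j·C(10,2-j)·(-1)^(2-j) for j from 0 to 2.
= 45 + (-180) + 144 = 9.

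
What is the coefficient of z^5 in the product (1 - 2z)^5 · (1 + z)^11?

Coefficient of z^5 = Σ_{j} C(5,j)·(-2)^j·C(11,5-j)·1^(5-j) for j from 0 to 5.
= 462 + (-3300) + 6600 + (-4400) + 880 + (-32) = 210.

210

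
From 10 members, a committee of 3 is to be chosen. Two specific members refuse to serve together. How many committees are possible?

112

All 3-subsets: C(10,3) = 120. Those containing both fixed elements: C(8,1) = 8.
120 − 8 = 112.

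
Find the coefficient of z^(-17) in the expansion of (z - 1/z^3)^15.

6435

General term: C(15,j)·(z)^j·(-1/z^3)^(15-j), with z-exponent 1j − 3(15−j) = 4j − 45.
Set 4j − 45 = -17: j = 7.
C(15,7) = 6435; 1^7 = 1; (-1)^8 = 1.
Coefficient = 6435 · 1 · 1 = 6435.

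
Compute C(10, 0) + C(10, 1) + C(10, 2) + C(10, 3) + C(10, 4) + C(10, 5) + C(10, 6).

1 + 10 + 45 + 120 + 210 + 252 + 210 = 848.

848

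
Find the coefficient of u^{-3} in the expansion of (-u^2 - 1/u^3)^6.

20

General term: C(6,j)·(-u^2)^j·(-1/u^3)^(6-j), with u-exponent 2j − 3(6−j) = 5j − 18.
Set 5j − 18 = -3: j = 3.
C(6,3) = 20; (-1)^3 = -1; (-1)^3 = -1.
Coefficient = 20 · (-1) · (-1) = 20.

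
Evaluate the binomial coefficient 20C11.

167960

C(20,11) = C(20,9) by symmetry.
C(20,9) = (20·19·18·17·16·15·14·13·12) / 9! = 60949324800 / 362880 = 167960.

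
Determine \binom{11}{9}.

C(11,9) = C(11,2) by symmetry.
C(11,2) = (11·10) / 2! = 110 / 2 = 55.

55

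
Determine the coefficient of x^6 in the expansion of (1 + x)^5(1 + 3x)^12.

Coefficient of x^6 = Σ_{j} C(5,j)·1^j·C(12,6-j)·3^(6-j) for j from 0 to 5.
= 673596 + 962280 + 400950 + 59400 + 2970 + 36 = 2099232.

2099232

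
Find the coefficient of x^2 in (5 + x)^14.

The general term is C(14,j)·(5)^j·(x)^(14-j); the x^2 term has j = 12.
C(14,12) = 91.
Coefficient = C(14,12) · 5^12 = 91 · 244140625 = 22216796875.

22216796875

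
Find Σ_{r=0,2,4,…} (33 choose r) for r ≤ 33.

4294967296

Half of (1+1)^33 + (1−1)^33 gives the even-index sum: 2^32 = 4294967296.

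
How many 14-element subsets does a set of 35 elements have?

2319959400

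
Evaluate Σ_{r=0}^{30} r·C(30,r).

16106127360

Differentiating (1+x)^30 and setting x=1: Σ r·C(30,r) = 30·2^29 = 16106127360.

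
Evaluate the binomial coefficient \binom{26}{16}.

C(26,16) = C(26,10) by symmetry.
C(26,10) = (26·25·24·23·22·21·20·19·18·17) / 10! = 19275223968000 / 3628800 = 5311735.

5311735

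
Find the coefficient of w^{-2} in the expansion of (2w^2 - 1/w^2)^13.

-109824

General term: C(13,j)·(2w^2)^j·(-1/w^2)^(13-j), with w-exponent 2j − 2(13−j) = 4j − 26.
Set 4j − 26 = -2: j = 6.
C(13,6) = 1716; 2^6 = 64; (-1)^7 = -1.
Coefficient = 1716 · 64 · (-1) = -109824.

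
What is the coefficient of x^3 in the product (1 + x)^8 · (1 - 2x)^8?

56

Coefficient of x^3 = Σ_{j} C(8,j)·1^j·C(8,3-j)·(-2)^(3-j) for j from 0 to 3.
= (-448) + 896 + (-448) + 56 = 56.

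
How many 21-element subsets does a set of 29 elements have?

4292145

C(29,21) = C(29,8) by symmetry.
C(29,8) = (29·28·27·26·25·24·23·22) / 8! = 173059286400 / 40320 = 4292145.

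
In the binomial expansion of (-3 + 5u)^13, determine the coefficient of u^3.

2111001750

The general term is C(13,j)·(-3)^j·(5u)^(13-j); the u^3 term has j = 10.
C(13,10) = 286.
Coefficient = C(13,10) · (-3)^10 · 5^3 = 286 · 59049 · 125 = 2111001750.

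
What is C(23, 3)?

C(23,3) = (23·22·21) / 3! = 10626 / 6 = 1771.

1771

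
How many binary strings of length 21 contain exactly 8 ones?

Choose the 8 positions: C(21,8) = 203490.

203490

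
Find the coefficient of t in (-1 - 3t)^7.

-21

The general term is C(7,j)·(-1)^j·(-3t)^(7-j); the t^1 term has j = 6.
C(7,6) = 7.
Coefficient = C(7,6) · (-3)^1 = 7 · (-3) = -21.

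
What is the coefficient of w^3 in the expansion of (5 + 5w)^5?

The general term is C(5,j)·(5)^j·(5w)^(5-j); the w^3 term has j = 2.
C(5,2) = 10.
Coefficient = C(5,2) · 5^2 · 5^3 = 10 · 25 · 125 = 31250.

31250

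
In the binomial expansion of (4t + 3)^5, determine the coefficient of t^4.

3840

The general term is C(5,j)·(4t)^j·(3)^(5-j); the t^4 term has j = 4.
C(5,4) = 5.
Coefficient = C(5,4) · 4^4 · 3^1 = 5 · 256 · 3 = 3840.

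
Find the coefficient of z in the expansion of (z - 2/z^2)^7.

84

General term: C(7,j)·(z)^j·(-2/z^2)^(7-j), with z-exponent 1j − 2(7−j) = 3j − 14.
Set 3j − 14 = 1: j = 5.
C(7,5) = 21; 1^5 = 1; (-2)^2 = 4.
Coefficient = 21 · 1 · 4 = 84.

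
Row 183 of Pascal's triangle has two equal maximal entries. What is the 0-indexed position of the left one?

91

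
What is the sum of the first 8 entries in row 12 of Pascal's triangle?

3302

1 + 12 + 66 + 220 + 495 + 792 + 924 + 792 = 3302.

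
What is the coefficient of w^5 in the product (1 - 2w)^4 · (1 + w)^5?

-39

Coefficient of w^5 = Σ_{j} C(4,j)·(-2)^j·C(5,5-j)·1^(5-j) for j from 0 to 4.
= 1 + (-40) + 240 + (-320) + 80 = -39.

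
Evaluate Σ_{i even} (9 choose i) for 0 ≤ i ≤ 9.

256

Half of (1+1)^9 + (1−1)^9 gives the even-index sum: 2^8 = 256.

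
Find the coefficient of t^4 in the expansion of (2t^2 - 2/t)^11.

946176

General term: C(11,j)·(2t^2)^j·(-2/t)^(11-j), with t-exponent 2j − 1(11−j) = 3j − 11.
Set 3j − 11 = 4: j = 5.
C(11,5) = 462; 2^5 = 32; (-2)^6 = 64.
Coefficient = 462 · 32 · 64 = 946176.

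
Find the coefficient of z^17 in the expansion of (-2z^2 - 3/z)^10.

15360

General term: C(10,j)·(-2z^2)^j·(-3/z)^(10-j), with z-exponent 2j − 1(10−j) = 3j − 10.
Set 3j − 10 = 17: j = 9.
C(10,9) = 10; (-2)^9 = -512; (-3)^1 = -3.
Coefficient = 10 · (-512) · (-3) = 15360.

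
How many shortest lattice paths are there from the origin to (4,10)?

1001

Each path is a sequence of 14 steps with 4 rights: C(14,4) = 1001.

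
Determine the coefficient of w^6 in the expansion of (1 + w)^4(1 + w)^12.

(1 + w)^4(1 + w)^12 = (1 + w)^16, so the coefficient of w^6 is C(16,6)·1^6 = 8008·1 = 8008.

8008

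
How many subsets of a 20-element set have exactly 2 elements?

Choose the 2 positions: C(20,2) = 190.

190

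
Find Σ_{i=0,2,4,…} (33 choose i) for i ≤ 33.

Even-i terms of row 33 sum to 2^32 = 4294967296.

4294967296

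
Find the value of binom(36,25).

C(36,25) = C(36,11) by symmetry.
C(36,11) = (36·35·34·33·32·31·30·29·28·27·26) / 11! = 23982224839372800 / 39916800 = 600805296.

600805296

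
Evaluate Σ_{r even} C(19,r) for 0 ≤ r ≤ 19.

262144

Even-r terms of row 19 sum to 2^18 = 262144.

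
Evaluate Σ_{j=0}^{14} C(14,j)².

By Vandermonde's identity, Σ C(14,j)² = C(28,14) = 40116600.

40116600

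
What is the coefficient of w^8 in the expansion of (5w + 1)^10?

17578125

The general term is C(10,j)·(5w)^j·(1)^(10-j); the w^8 term has j = 8.
C(10,8) = 45.
Coefficient = C(10,8) · 5^8 = 45 · 390625 = 17578125.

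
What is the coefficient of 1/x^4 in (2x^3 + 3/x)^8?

34992

General term: C(8,j)·(2x^3)^j·(3/x)^(8-j), with x-exponent 3j − 1(8−j) = 4j − 8.
Set 4j − 8 = -4: j = 1.
C(8,1) = 8; 2^1 = 2; 3^7 = 2187.
Coefficient = 8 · 2 · 2187 = 34992.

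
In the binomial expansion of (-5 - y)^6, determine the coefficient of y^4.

375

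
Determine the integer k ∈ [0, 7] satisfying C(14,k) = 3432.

C(14,k) increases on 0 ≤ k ≤ 7. C(14,6) = 3003 and C(14,7) = 3432, so k = 7.

7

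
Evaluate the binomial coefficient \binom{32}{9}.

28048800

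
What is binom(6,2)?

C(6,2) = (6·5) / 2! = 30 / 2 = 15.

15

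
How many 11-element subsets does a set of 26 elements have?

C(26,11) = (26·25·24·23·22·21·20·19·18·17·16) / 11! = 308403583488000 / 39916800 = 7726160.

7726160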